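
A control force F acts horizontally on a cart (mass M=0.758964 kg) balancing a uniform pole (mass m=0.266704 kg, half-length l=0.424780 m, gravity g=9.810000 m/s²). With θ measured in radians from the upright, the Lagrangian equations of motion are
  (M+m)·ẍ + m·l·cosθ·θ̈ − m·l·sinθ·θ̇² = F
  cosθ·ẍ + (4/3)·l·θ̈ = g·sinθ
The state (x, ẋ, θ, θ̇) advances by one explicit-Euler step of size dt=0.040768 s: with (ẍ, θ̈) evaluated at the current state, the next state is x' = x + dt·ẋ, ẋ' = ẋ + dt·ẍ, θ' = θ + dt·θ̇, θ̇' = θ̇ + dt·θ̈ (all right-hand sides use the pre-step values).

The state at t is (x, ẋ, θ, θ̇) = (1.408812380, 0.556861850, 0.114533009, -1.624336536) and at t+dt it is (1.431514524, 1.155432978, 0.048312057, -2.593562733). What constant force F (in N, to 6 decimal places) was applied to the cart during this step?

ẍ = (ẋ'−ẋ)/dt = (1.155432978−0.556861850)/0.040768 = 14.682377
θ̈ = (θ̇'−θ̇)/dt = (-2.593562733−-1.624336536)/0.040768 = -23.774190
sinθ=0.114283, cosθ=0.993448
F = (M+m)·ẍ + m·l·cosθ·θ̈ − m·l·sinθ·θ̇² = 15.059244 + -2.675744 − 0.034161 = 12.349339

F = 12.349339 N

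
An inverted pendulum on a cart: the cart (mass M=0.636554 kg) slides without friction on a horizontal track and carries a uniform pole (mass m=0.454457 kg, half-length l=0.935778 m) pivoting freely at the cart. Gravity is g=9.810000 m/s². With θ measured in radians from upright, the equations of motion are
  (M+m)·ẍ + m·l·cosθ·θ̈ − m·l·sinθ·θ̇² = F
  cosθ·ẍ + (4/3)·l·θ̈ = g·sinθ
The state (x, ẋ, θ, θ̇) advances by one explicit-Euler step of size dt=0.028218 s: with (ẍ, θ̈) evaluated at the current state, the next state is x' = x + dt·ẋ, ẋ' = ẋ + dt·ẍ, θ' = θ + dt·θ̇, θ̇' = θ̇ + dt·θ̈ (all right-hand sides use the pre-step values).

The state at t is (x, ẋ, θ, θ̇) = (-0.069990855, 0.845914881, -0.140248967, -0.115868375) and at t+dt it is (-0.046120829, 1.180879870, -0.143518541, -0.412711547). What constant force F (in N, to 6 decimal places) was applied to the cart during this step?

ẍ = (ẋ'−ẋ)/dt = (1.180879870−0.845914881)/0.028218 = 11.870614
θ̈ = (θ̇'−θ̇)/dt = (-0.412711547−-0.115868375)/0.028218 = -10.519639
sinθ=-0.139790, cosθ=0.990181
F = (M+m)·ẍ + m·l·cosθ·θ̈ − m·l·sinθ·θ̇² = 12.950971 + -4.429770 − -0.000798 = 8.521999

F = 8.521999 N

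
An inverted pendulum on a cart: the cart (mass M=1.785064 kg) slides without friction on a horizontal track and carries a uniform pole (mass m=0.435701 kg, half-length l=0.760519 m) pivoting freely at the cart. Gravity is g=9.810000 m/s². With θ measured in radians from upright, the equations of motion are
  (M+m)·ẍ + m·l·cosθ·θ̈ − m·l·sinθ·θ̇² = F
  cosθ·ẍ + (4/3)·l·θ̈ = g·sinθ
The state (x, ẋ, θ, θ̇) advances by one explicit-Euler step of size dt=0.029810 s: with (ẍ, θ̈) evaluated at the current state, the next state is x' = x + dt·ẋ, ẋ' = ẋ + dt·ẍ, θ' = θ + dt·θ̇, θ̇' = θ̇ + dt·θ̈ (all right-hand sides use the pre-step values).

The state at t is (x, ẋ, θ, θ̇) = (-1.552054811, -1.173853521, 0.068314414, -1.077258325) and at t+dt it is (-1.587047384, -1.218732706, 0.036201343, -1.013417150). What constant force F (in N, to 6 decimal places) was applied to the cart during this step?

F = -2.661644 N

ẍ = (ẋ'−ẋ)/dt = (-1.218732706−-1.173853521)/0.029810 = -1.505508
θ̈ = (θ̇'−θ̇)/dt = (-1.013417150−-1.077258325)/0.029810 = 2.141603
sinθ=0.068261, cosθ=0.997667
F = (M+m)·ẍ + m·l·cosθ·θ̈ − m·l·sinθ·θ̇² = -3.343379 + 0.707984 − 0.026249 = -2.661644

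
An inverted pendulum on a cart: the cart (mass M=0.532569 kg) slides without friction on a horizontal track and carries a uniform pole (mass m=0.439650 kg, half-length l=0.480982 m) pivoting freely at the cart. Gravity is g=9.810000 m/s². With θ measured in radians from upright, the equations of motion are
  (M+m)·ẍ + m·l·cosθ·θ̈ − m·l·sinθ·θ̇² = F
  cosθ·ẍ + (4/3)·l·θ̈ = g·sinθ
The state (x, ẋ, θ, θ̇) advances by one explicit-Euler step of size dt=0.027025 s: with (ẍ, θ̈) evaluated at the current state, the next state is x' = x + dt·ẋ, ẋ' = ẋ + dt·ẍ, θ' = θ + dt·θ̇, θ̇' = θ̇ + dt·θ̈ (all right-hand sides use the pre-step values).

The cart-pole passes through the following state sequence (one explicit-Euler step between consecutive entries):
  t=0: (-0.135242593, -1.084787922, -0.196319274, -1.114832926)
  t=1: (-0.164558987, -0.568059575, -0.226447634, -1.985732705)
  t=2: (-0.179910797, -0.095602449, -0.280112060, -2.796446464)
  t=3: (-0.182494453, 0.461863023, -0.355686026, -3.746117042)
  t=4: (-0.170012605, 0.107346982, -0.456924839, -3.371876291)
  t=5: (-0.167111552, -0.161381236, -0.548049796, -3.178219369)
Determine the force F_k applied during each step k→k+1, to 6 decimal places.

step 0→1:
  ẍ = (ẋ'−ẋ)/dt = (-0.568059575−-1.084787922)/0.027025 = 19.120383
  θ̈ = (θ̇'−θ̇)/dt = (-1.985732705−-1.114832926)/0.027025 = -32.225709
  sinθ=-0.195061, cosθ=0.980791
  F = (M+m)·ẍ + m·l·cosθ·θ̈ − m·l·sinθ·θ̇² = 18.589199 + -6.683669 − -0.051265 = 11.956796
step 1→2:
  ẍ = (ẋ'−ẋ)/dt = (-0.095602449−-0.568059575)/0.027025 = 17.482225
  θ̈ = (θ̇'−θ̇)/dt = (-2.796446464−-1.985732705)/0.027025 = -29.998659
  sinθ=-0.224517, cosθ=0.974470
  F = (M+m)·ẍ + m·l·cosθ·θ̈ − m·l·sinθ·θ̇² = 16.996551 + -6.181676 − -0.187209 = 11.002084
step 2→3:
  ẍ = (ẋ'−ẋ)/dt = (0.461863023−-0.095602449)/0.027025 = 20.627770
  θ̈ = (θ̇'−θ̇)/dt = (-3.746117042−-2.796446464)/0.027025 = -35.140447
  sinθ=-0.276463, cosθ=0.961024
  F = (M+m)·ẍ + m·l·cosθ·θ̈ − m·l·sinθ·θ̇² = 20.054709 + -7.141306 − -0.457179 = 13.370583
step 3→4:
  ẍ = (ẋ'−ẋ)/dt = (0.107346982−0.461863023)/0.027025 = -13.118077
  θ̈ = (θ̇'−θ̇)/dt = (-3.371876291−-3.746117042)/0.027025 = 13.847946
  sinθ=-0.348234, cosθ=0.937408
  F = (M+m)·ẍ + m·l·cosθ·θ̈ − m·l·sinθ·θ̇² = -12.753644 + 2.745047 − -1.033402 = -8.975195
step 4→5:
  ẍ = (ẋ'−ẋ)/dt = (-0.161381236−0.107346982)/0.027025 = -9.943690
  θ̈ = (θ̇'−θ̇)/dt = (-3.178219369−-3.371876291)/0.027025 = 7.165844
  sinθ=-0.441191, cosθ=0.897413
  F = (M+m)·ẍ + m·l·cosθ·θ̈ − m·l·sinθ·θ̇² = -9.667444 + 1.359865 − -1.060731 = -7.246848

F_0 = 11.956796 N
F_1 = 11.002084 N
F_2 = 13.370583 N
F_3 = -8.975195 N
F_4 = -7.246848 N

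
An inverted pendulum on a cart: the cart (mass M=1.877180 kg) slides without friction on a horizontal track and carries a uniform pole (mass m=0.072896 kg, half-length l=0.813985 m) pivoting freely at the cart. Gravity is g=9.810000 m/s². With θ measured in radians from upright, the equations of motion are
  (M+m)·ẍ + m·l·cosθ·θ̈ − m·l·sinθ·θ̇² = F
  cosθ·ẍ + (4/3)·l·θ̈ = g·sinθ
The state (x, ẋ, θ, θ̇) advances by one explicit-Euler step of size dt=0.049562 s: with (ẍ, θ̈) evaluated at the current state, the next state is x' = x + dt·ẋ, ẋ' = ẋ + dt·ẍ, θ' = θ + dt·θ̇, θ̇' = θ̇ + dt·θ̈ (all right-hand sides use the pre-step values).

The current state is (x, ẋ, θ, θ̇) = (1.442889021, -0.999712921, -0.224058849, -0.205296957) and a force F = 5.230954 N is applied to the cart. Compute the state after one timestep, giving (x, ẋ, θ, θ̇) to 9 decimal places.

(1.393341249, -0.860106418, -0.234233777, -0.430251143)

sinθ=-0.222188835, cosθ=0.975003652
temp = (F + m·l·θ̇²·sinθ)/(M+m) = (5.230954 + -0.000555658)/1.950076 = 2.682151025
θ̈ = (g·sinθ − cosθ·temp)/(l·(4/3 − m·cos²θ/(M+m))) = -4.538843990
ẍ = temp − m·l·θ̈·cosθ/(M+m) = 2.816805273
Euler: x'=1.442889021+0.049562·-0.999712921=1.393341249, ẋ'=-0.999712921+0.049562·2.816805273=-0.860106418
       θ'=-0.224058849+0.049562·-0.205296957=-0.234233777, θ̇'=-0.205296957+0.049562·-4.538843990=-0.430251143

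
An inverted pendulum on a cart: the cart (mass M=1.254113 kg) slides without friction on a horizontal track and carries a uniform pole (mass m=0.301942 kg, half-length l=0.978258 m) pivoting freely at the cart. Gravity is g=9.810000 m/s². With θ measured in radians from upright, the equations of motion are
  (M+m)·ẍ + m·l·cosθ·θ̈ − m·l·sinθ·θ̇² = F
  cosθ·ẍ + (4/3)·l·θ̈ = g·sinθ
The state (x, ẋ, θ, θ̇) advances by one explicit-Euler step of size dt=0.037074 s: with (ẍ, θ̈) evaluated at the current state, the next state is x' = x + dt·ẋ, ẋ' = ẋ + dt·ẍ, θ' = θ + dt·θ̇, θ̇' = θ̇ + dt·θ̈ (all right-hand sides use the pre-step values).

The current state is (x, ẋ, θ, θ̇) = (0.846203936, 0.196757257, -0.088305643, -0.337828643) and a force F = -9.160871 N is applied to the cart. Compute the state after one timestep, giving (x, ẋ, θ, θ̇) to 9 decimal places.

(0.853498515, -0.052991259, -0.100830302, -0.171690942)

sinθ=-0.088190922, cosθ=0.996103590
temp = (F + m·l·θ̇²·sinθ)/(M+m) = (-9.160871 + -0.002972992)/1.556055 = -5.889151728
θ̈ = (g·sinθ − cosθ·temp)/(l·(4/3 − m·cos²θ/(M+m))) = 4.481245646
ẍ = temp − m·l·θ̈·cosθ/(M+m) = -6.736486928
Euler: x'=0.846203936+0.037074·0.196757257=0.853498515, ẋ'=0.196757257+0.037074·-6.736486928=-0.052991259
       θ'=-0.088305643+0.037074·-0.337828643=-0.100830302, θ̇'=-0.337828643+0.037074·4.481245646=-0.171690942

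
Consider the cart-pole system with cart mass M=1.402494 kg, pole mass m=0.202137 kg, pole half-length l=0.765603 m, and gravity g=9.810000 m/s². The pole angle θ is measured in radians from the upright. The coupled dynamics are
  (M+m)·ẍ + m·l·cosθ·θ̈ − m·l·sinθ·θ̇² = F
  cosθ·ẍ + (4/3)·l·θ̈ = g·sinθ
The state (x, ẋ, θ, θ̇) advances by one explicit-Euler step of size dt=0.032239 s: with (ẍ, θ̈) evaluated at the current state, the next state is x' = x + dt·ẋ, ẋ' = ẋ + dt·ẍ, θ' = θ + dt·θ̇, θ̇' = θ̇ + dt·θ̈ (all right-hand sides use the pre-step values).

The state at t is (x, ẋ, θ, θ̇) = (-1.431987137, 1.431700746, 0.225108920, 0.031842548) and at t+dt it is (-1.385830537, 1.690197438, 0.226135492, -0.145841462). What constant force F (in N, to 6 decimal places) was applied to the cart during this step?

F = 12.034699 N

ẍ = (ẋ'−ẋ)/dt = (1.690197438−1.431700746)/0.032239 = 8.018136
θ̈ = (θ̇'−θ̇)/dt = (-0.145841462−0.031842548)/0.032239 = -5.511462
sinθ=0.223213, cosθ=0.974770
F = (M+m)·ẍ + m·l·cosθ·θ̈ − m·l·sinθ·θ̇² = 12.866150 + -0.831416 − 0.000035 = 12.034699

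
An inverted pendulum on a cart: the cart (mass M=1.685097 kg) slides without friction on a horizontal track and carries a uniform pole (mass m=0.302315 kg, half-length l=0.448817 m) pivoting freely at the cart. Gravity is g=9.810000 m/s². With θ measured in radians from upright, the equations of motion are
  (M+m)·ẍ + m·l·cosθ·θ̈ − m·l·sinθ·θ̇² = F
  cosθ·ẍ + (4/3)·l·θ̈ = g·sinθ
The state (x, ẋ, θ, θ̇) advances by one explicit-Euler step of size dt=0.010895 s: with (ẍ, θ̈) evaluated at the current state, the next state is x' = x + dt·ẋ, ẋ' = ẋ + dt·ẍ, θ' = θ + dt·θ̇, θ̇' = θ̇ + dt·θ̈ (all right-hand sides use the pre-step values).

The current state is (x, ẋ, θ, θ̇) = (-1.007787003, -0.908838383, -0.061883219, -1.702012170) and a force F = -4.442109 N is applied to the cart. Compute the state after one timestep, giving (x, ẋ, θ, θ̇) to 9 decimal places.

(-1.017688797, -0.935613654, -0.080426642, -1.668400201)

sinθ=-0.061843729, cosθ=0.998085845
temp = (F + m·l·θ̇²·sinθ)/(M+m) = (-4.442109 + -0.024308043)/1.987412 = -2.247353363
θ̈ = (g·sinθ − cosθ·temp)/(l·(4/3 − m·cos²θ/(M+m))) = 3.085082015
ẍ = temp − m·l·θ̈·cosθ/(M+m) = -2.457574169
Euler: x'=-1.007787003+0.010895·-0.908838383=-1.017688797, ẋ'=-0.908838383+0.010895·-2.457574169=-0.935613654
       θ'=-0.061883219+0.010895·-1.702012170=-0.080426642, θ̇'=-1.702012170+0.010895·3.085082015=-1.668400201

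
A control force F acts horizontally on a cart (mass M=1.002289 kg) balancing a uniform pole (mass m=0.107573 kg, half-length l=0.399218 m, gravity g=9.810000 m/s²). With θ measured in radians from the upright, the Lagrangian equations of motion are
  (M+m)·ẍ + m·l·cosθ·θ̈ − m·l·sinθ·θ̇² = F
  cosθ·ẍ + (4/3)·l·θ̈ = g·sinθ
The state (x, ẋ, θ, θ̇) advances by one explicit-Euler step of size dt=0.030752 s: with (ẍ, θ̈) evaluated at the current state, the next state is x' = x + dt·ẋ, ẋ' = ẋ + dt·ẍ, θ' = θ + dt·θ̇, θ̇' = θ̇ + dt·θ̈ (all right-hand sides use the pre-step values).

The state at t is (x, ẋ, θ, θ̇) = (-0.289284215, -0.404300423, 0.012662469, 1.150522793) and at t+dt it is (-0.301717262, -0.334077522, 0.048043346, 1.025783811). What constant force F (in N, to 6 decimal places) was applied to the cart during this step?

ẍ = (ẋ'−ẋ)/dt = (-0.334077522−-0.404300423)/0.030752 = 2.283523
θ̈ = (θ̇'−θ̇)/dt = (1.025783811−1.150522793)/0.030752 = -4.056288
sinθ=0.012662, cosθ=0.999920
F = (M+m)·ẍ + m·l·cosθ·θ̈ − m·l·sinθ·θ̇² = 2.534395 + -0.174184 − 0.000720 = 2.359492

F = 2.359492 N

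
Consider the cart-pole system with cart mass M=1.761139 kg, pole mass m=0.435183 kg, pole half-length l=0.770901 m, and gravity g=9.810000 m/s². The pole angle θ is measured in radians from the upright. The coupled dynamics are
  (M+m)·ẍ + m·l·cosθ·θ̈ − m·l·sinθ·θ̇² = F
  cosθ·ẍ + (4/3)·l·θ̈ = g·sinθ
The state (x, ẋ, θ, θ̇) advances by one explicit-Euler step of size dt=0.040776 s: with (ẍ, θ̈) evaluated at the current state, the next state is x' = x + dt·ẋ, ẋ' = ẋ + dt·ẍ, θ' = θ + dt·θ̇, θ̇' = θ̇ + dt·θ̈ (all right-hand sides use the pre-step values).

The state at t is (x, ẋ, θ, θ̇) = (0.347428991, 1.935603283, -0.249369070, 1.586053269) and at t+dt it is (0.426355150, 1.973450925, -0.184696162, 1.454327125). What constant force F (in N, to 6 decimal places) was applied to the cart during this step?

F = 1.196618 N

ẍ = (ẋ'−ẋ)/dt = (1.973450925−1.935603283)/0.040776 = 0.928184
θ̈ = (θ̇'−θ̇)/dt = (1.454327125−1.586053269)/0.040776 = -3.230482
sinθ=-0.246793, cosθ=0.969068
F = (M+m)·ẍ + m·l·cosθ·θ̈ − m·l·sinθ·θ̇² = 2.038592 + -1.050249 − -0.208276 = 1.196618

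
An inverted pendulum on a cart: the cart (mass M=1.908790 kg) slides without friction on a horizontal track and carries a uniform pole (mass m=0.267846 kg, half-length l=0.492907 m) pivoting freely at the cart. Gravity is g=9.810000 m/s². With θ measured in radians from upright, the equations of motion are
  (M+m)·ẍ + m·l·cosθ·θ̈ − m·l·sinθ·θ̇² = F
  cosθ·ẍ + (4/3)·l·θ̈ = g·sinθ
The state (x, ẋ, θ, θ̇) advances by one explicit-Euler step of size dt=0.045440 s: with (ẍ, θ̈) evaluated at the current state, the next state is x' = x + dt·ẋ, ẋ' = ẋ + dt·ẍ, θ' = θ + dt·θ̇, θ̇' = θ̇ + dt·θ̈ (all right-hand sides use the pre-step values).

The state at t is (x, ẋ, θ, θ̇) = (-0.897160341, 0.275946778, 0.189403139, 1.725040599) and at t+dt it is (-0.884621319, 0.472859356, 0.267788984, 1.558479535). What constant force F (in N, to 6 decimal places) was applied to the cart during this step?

F = 8.883127 N

ẍ = (ẋ'−ẋ)/dt = (0.472859356−0.275946778)/0.045440 = 4.333463
θ̈ = (θ̇'−θ̇)/dt = (1.558479535−1.725040599)/0.045440 = -3.665516
sinθ=0.188273, cosθ=0.982117
F = (M+m)·ẍ + m·l·cosθ·θ̈ − m·l·sinθ·θ̇² = 9.432373 + -0.475279 − 0.073967 = 8.883127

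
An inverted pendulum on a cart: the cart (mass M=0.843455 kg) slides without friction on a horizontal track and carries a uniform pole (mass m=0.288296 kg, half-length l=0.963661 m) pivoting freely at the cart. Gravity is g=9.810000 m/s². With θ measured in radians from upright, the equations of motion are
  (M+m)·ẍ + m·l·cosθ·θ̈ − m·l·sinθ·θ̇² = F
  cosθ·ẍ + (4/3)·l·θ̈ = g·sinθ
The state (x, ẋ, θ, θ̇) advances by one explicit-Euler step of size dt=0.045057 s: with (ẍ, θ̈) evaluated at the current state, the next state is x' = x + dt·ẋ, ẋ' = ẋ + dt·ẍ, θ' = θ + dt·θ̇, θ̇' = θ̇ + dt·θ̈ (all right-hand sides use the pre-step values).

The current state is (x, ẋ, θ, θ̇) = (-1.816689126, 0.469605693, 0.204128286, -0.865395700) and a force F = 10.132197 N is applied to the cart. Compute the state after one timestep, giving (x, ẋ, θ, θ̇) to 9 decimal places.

(-1.795530102, 0.944993513, 0.165136152, -1.157964795)

sinθ=0.202713622, cosθ=0.979238065
temp = (F + m·l·θ̇²·sinθ)/(M+m) = (10.132197 + 0.042176962)/1.131751 = 8.989940333
θ̈ = (g·sinθ − cosθ·temp)/(l·(4/3 − m·cos²θ/(M+m))) = -6.493310584
ẍ = temp − m·l·θ̈·cosθ/(M+m) = 10.550809409
Euler: x'=-1.816689126+0.045057·0.469605693=-1.795530102, ẋ'=0.469605693+0.045057·10.550809409=0.944993513
       θ'=0.204128286+0.045057·-0.865395700=0.165136152, θ̇'=-0.865395700+0.045057·-6.493310584=-1.157964795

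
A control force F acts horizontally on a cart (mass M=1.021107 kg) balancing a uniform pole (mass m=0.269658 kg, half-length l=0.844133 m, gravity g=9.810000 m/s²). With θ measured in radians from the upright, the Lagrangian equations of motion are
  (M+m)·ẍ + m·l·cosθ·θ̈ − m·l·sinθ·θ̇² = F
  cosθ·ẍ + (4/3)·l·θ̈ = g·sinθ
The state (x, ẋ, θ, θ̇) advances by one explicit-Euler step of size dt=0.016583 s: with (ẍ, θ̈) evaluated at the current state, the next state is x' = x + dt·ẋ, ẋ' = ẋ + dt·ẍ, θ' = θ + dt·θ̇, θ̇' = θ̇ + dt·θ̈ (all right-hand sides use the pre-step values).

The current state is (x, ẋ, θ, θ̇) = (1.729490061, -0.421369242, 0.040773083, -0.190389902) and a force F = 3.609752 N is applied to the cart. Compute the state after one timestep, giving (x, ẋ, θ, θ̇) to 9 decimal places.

(1.722502495, -0.367619223, 0.037615847, -0.232214695)

sinθ=0.040761787, cosθ=0.999168893
temp = (F + m·l·θ̇²·sinθ)/(M+m) = (3.609752 + 0.000336330)/1.290765 = 2.796859482
θ̈ = (g·sinθ − cosθ·temp)/(l·(4/3 − m·cos²θ/(M+m))) = -2.522148792
ẍ = temp − m·l·θ̈·cosθ/(M+m) = 3.241272340
Euler: x'=1.729490061+0.016583·-0.421369242=1.722502495, ẋ'=-0.421369242+0.016583·3.241272340=-0.367619223
       θ'=0.040773083+0.016583·-0.190389902=0.037615847, θ̇'=-0.190389902+0.016583·-2.522148792=-0.232214695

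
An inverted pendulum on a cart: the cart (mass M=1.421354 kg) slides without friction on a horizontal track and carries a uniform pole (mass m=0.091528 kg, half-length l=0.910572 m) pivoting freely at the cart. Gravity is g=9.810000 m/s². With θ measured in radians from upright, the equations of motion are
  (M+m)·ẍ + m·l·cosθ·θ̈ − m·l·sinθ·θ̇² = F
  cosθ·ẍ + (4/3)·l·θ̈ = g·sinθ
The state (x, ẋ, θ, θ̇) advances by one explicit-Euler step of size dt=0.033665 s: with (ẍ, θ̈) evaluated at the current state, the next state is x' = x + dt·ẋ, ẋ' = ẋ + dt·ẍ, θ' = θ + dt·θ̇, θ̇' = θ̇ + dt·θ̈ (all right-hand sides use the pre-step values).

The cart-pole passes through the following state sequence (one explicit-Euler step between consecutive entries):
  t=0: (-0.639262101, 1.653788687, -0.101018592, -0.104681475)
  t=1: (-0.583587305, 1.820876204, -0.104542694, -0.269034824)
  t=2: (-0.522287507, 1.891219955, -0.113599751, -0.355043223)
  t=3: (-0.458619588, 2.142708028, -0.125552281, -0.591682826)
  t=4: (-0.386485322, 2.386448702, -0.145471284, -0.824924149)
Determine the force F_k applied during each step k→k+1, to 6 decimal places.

F_0 = 7.104083 N
F_1 = 2.950065 N
F_2 = 10.720831 N
F_3 = 10.384313 N

step 0→1:
  ẍ = (ẋ'−ẋ)/dt = (1.820876204−1.653788687)/0.033665 = 4.963241
  θ̈ = (θ̇'−θ̇)/dt = (-0.269034824−-0.104681475)/0.033665 = -4.882024
  sinθ=-0.100847, cosθ=0.994902
  F = (M+m)·ẍ + m·l·cosθ·θ̈ − m·l·sinθ·θ̇² = 7.508798 + -0.404807 − -0.000092 = 7.104083
step 1→2:
  ẍ = (ẋ'−ẋ)/dt = (1.891219955−1.820876204)/0.033665 = 2.089522
  θ̈ = (θ̇'−θ̇)/dt = (-0.355043223−-0.269034824)/0.033665 = -2.554831
  sinθ=-0.104352, cosθ=0.994540
  F = (M+m)·ẍ + m·l·cosθ·θ̈ − m·l·sinθ·θ̇² = 3.161200 + -0.211764 − -0.000629 = 2.950065
step 2→3:
  ẍ = (ẋ'−ẋ)/dt = (2.142708028−1.891219955)/0.033665 = 7.470313
  θ̈ = (θ̇'−θ̇)/dt = (-0.591682826−-0.355043223)/0.033665 = -7.029247
  sinθ=-0.113356, cosθ=0.993554
  F = (M+m)·ẍ + m·l·cosθ·θ̈ − m·l·sinθ·θ̇² = 11.301701 + -0.582061 − -0.001191 = 10.720831
step 3→4:
  ẍ = (ẋ'−ẋ)/dt = (2.386448702−2.142708028)/0.033665 = 7.240180
  θ̈ = (θ̇'−θ̇)/dt = (-0.824924149−-0.591682826)/0.033665 = -6.928303
  sinθ=-0.125223, cosθ=0.992129
  F = (M+m)·ẍ + m·l·cosθ·θ̈ − m·l·sinθ·θ̇² = 10.953539 + -0.572879 − -0.003654 = 10.384313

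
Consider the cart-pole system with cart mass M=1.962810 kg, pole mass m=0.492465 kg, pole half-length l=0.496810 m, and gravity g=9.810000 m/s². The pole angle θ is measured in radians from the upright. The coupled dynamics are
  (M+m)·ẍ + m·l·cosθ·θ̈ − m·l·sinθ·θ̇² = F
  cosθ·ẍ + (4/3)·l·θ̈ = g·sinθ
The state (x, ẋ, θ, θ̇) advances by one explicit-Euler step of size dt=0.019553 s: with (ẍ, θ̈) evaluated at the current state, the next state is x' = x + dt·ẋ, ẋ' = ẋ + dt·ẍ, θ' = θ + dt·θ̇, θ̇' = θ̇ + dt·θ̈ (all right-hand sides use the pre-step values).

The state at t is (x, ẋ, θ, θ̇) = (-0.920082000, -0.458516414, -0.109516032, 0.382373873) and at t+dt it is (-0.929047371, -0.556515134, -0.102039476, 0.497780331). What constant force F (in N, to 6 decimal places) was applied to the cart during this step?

F = -10.866414 N

ẍ = (ẋ'−ẋ)/dt = (-0.556515134−-0.458516414)/0.019553 = -5.011953
θ̈ = (θ̇'−θ̇)/dt = (0.497780331−0.382373873)/0.019553 = 5.902238
sinθ=-0.109297, cosθ=0.994009
F = (M+m)·ẍ + m·l·cosθ·θ̈ − m·l·sinθ·θ̇² = -12.305723 + 1.435399 − -0.003910 = -10.866414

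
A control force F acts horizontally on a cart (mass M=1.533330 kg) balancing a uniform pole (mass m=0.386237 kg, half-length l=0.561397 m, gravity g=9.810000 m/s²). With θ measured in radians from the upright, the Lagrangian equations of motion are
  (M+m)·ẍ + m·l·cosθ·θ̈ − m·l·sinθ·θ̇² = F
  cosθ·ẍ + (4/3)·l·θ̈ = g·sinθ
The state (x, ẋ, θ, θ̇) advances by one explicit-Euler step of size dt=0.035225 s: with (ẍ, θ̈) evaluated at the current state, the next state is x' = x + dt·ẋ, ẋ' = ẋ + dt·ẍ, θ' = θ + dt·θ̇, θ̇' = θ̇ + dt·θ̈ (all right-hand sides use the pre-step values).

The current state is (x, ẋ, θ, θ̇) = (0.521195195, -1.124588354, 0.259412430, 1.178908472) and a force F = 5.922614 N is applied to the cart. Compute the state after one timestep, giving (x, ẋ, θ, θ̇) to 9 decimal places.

sinθ=0.256512686, cosθ=0.966540864
temp = (F + m·l·θ̇²·sinθ)/(M+m) = (5.922614 + 0.077302402)/1.919567 = 3.125661361
θ̈ = (g·sinθ − cosθ·temp)/(l·(4/3 − m·cos²θ/(M+m))) = -0.784895309
ẍ = temp − m·l·θ̈·cosθ/(M+m) = 3.211355800
Euler: x'=0.521195195+0.035225·-1.124588354=0.481581570, ẋ'=-1.124588354+0.035225·3.211355800=-1.011468346
       θ'=0.259412430+0.035225·1.178908472=0.300939481, θ̇'=1.178908472+0.035225·-0.784895309=1.151260535

(0.481581570, -1.011468346, 0.300939481, 1.151260535)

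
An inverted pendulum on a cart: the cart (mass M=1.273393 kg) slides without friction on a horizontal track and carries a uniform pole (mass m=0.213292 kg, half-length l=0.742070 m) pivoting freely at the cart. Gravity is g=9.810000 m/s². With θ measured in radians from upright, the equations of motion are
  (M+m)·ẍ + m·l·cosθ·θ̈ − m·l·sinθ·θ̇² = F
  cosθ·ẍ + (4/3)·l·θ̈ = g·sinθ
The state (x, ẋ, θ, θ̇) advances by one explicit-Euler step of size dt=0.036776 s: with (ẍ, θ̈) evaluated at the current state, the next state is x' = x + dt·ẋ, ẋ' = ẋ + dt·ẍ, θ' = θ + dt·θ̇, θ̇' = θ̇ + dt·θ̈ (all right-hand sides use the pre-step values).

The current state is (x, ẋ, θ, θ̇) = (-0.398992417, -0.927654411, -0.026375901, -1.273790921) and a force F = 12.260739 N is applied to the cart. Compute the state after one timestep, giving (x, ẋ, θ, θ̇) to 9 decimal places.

(-0.433107836, -0.586861466, -0.073220836, -1.627722161)

sinθ=-0.026372843, cosθ=0.999652176
temp = (F + m·l·θ̇²·sinθ)/(M+m) = (12.260739 + -0.006772869)/1.486685 = 8.242476470
θ̈ = (g·sinθ − cosθ·temp)/(l·(4/3 − m·cos²θ/(M+m))) = -9.623973233
ẍ = temp − m·l·θ̈·cosθ/(M+m) = 9.266721355
Euler: x'=-0.398992417+0.036776·-0.927654411=-0.433107836, ẋ'=-0.927654411+0.036776·9.266721355=-0.586861466
       θ'=-0.026375901+0.036776·-1.273790921=-0.073220836, θ̇'=-1.273790921+0.036776·-9.623973233=-1.627722161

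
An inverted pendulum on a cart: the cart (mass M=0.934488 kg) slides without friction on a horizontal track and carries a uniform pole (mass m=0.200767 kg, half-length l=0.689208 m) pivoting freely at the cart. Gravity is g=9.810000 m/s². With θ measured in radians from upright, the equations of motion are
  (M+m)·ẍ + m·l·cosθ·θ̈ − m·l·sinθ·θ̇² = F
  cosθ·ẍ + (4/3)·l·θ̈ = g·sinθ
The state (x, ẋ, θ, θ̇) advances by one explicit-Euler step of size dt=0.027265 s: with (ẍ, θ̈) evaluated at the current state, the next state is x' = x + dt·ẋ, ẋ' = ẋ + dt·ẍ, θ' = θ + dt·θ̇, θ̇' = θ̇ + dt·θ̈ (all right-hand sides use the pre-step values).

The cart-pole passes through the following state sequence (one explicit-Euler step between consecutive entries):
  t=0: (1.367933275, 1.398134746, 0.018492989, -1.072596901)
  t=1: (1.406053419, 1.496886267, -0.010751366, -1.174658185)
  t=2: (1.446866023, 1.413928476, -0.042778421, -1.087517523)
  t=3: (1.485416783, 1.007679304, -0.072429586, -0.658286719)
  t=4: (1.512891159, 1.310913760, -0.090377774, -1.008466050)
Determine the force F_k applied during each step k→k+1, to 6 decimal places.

step 0→1:
  ẍ = (ẋ'−ẋ)/dt = (1.496886267−1.398134746)/0.027265 = 3.621915
  θ̈ = (θ̇'−θ̇)/dt = (-1.174658185−-1.072596901)/0.027265 = -3.743308
  sinθ=0.018492, cosθ=0.999829
  F = (M+m)·ẍ + m·l·cosθ·θ̈ − m·l·sinθ·θ̇² = 4.111797 + -0.517874 − 0.002944 = 3.590980
step 1→2:
  ẍ = (ẋ'−ẋ)/dt = (1.413928476−1.496886267)/0.027265 = -3.042648
  θ̈ = (θ̇'−θ̇)/dt = (-1.087517523−-1.174658185)/0.027265 = 3.196063
  sinθ=-0.010751, cosθ=0.999942
  F = (M+m)·ẍ + m·l·cosθ·θ̈ − m·l·sinθ·θ̇² = -3.454181 + 0.442214 − -0.002053 = -3.009914
step 2→3:
  ẍ = (ẋ'−ẋ)/dt = (1.007679304−1.413928476)/0.027265 = -14.900025
  θ̈ = (θ̇'−θ̇)/dt = (-0.658286719−-1.087517523)/0.027265 = 15.742923
  sinθ=-0.042765, cosθ=0.999085
  F = (M+m)·ẍ + m·l·cosθ·θ̈ − m·l·sinθ·θ̇² = -16.915327 + 2.176359 − -0.006999 = -14.731970
step 3→4:
  ẍ = (ẋ'−ẋ)/dt = (1.310913760−1.007679304)/0.027265 = 11.121748
  θ̈ = (θ̇'−θ̇)/dt = (-1.008466050−-0.658286719)/0.027265 = -12.843548
  sinθ=-0.072366, cosθ=0.997378
  F = (M+m)·ẍ + m·l·cosθ·θ̈ − m·l·sinθ·θ̇² = 12.626020 + -1.772505 − -0.004339 = 10.857854

F_0 = 3.590980 N
F_1 = -3.009914 N
F_2 = -14.731970 N
F_3 = 10.857854 N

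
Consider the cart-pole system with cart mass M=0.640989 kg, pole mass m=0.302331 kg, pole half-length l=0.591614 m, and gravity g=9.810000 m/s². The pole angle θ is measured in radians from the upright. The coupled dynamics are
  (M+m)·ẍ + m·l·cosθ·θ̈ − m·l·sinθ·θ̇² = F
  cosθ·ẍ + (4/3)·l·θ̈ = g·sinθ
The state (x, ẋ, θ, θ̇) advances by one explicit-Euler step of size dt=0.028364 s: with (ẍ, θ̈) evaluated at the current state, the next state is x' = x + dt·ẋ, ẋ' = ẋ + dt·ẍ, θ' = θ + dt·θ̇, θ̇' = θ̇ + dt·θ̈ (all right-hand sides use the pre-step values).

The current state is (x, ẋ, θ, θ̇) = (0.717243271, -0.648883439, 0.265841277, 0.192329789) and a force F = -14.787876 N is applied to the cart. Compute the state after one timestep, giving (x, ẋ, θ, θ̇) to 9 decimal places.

sinθ=0.262721085, cosθ=0.964871821
temp = (F + m·l·θ̇²·sinθ)/(M+m) = (-14.787876 + 0.001738238)/0.943320 = -15.674572534
θ̈ = (g·sinθ − cosθ·temp)/(l·(4/3 − m·cos²θ/(M+m))) = 28.909640360
ẍ = temp − m·l·θ̈·cosθ/(M+m) = -20.963582592
Euler: x'=0.717243271+0.028364·-0.648883439=0.698838341, ẋ'=-0.648883439+0.028364·-20.963582592=-1.243494496
       θ'=0.265841277+0.028364·0.192329789=0.271296519, θ̇'=0.192329789+0.028364·28.909640360=1.012322828

(0.698838341, -1.243494496, 0.271296519, 1.012322828)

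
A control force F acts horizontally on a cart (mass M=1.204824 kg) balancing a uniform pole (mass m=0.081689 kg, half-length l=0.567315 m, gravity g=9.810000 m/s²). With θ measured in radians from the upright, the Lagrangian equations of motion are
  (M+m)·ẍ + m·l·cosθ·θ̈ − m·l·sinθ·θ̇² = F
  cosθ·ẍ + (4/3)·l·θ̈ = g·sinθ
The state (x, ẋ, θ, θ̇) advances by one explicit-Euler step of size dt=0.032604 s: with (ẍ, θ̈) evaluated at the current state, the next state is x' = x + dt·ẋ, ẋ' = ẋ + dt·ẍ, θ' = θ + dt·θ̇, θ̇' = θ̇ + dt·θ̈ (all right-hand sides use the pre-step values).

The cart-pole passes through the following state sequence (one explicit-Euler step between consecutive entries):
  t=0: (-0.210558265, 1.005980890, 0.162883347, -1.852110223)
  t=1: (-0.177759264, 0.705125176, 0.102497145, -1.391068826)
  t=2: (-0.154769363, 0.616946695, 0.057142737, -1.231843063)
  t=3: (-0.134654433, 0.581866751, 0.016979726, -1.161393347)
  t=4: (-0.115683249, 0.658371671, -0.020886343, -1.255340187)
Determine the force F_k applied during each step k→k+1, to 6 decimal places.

F_0 = -11.250518 N
F_1 = -3.263452 N
F_2 = -1.288253 N
F_3 = 2.884210 N

step 0→1:
  ẍ = (ẋ'−ẋ)/dt = (0.705125176−1.005980890)/0.032604 = -9.227571
  θ̈ = (θ̇'−θ̇)/dt = (-1.391068826−-1.852110223)/0.032604 = 14.140639
  sinθ=0.162164, cosθ=0.986764
  F = (M+m)·ẍ + m·l·cosθ·θ̈ − m·l·sinθ·θ̇² = -11.871390 + 0.646651 − 0.025780 = -11.250518
step 1→2:
  ẍ = (ẋ'−ẋ)/dt = (0.616946695−0.705125176)/0.032604 = -2.704530
  θ̈ = (θ̇'−θ̇)/dt = (-1.231843063−-1.391068826)/0.032604 = 4.883627
  sinθ=0.102318, cosθ=0.994752
  F = (M+m)·ẍ + m·l·cosθ·θ̈ − m·l·sinθ·θ̇² = -3.479412 + 0.225136 − 0.009176 = -3.263452
step 2→3:
  ẍ = (ẋ'−ẋ)/dt = (0.581866751−0.616946695)/0.032604 = -1.075940
  θ̈ = (θ̇'−θ̇)/dt = (-1.161393347−-1.231843063)/0.032604 = 2.160769
  sinθ=0.057112, cosθ=0.998368
  F = (M+m)·ẍ + m·l·cosθ·θ̈ − m·l·sinθ·θ̇² = -1.384211 + 0.099974 − 0.004016 = -1.288253
step 3→4:
  ẍ = (ẋ'−ẋ)/dt = (0.658371671−0.581866751)/0.032604 = 2.346489
  θ̈ = (θ̇'−θ̇)/dt = (-1.255340187−-1.161393347)/0.032604 = -2.881451
  sinθ=0.016979, cosθ=0.999856
  F = (M+m)·ẍ + m·l·cosθ·θ̈ − m·l·sinθ·θ̇² = 3.018788 + -0.133517 − 0.001061 = 2.884210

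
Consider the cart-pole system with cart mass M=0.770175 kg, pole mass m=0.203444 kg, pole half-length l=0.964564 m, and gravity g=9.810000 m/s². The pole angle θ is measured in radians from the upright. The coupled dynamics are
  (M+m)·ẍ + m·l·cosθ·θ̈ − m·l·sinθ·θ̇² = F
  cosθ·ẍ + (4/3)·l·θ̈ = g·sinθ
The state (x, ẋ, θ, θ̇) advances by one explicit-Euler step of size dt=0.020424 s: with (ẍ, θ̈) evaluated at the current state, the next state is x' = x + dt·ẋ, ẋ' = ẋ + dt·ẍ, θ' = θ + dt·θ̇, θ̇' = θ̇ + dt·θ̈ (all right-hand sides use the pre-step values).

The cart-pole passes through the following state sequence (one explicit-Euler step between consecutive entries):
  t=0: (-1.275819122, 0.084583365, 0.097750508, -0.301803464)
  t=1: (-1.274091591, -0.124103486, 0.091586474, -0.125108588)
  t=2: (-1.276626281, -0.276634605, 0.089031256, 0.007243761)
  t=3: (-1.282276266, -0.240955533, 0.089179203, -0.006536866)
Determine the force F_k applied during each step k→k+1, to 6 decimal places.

step 0→1:
  ẍ = (ẋ'−ẋ)/dt = (-0.124103486−0.084583365)/0.020424 = -10.217727
  θ̈ = (θ̇'−θ̇)/dt = (-0.125108588−-0.301803464)/0.020424 = 8.651335
  sinθ=0.097595, cosθ=0.995226
  F = (M+m)·ẍ + m·l·cosθ·θ̈ − m·l·sinθ·θ̇² = -9.948173 + 1.689588 − 0.001744 = -8.260329
step 1→2:
  ẍ = (ẋ'−ẋ)/dt = (-0.276634605−-0.124103486)/0.020424 = -7.468229
  θ̈ = (θ̇'−θ̇)/dt = (0.007243761−-0.125108588)/0.020424 = 6.480236
  sinθ=0.091458, cosθ=0.995809
  F = (M+m)·ẍ + m·l·cosθ·θ̈ − m·l·sinθ·θ̇² = -7.271210 + 1.266318 − 0.000281 = -6.005173
step 2→3:
  ẍ = (ẋ'−ẋ)/dt = (-0.240955533−-0.276634605)/0.020424 = 1.746919
  θ̈ = (θ̇'−θ̇)/dt = (-0.006536866−0.007243761)/0.020424 = -0.674727
  sinθ=0.088914, cosθ=0.996039
  F = (M+m)·ẍ + m·l·cosθ·θ̈ − m·l·sinθ·θ̇² = 1.700833 + -0.131881 − 0.000001 = 1.568952

F_0 = -8.260329 N
F_1 = -6.005173 N
F_2 = 1.568952 N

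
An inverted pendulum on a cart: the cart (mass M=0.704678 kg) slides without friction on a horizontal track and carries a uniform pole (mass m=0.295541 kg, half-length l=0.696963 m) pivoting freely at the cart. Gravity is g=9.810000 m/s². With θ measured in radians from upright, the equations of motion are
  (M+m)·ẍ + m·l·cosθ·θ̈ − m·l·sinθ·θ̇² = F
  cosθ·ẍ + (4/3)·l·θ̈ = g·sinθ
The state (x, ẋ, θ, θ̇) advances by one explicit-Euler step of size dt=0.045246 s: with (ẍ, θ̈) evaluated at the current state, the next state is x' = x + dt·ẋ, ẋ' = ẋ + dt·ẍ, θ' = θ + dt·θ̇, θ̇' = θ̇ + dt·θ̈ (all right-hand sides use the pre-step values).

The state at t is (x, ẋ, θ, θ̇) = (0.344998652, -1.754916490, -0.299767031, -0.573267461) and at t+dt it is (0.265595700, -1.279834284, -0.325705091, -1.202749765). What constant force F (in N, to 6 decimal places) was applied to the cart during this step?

F = 7.784366 N

ẍ = (ẋ'−ẋ)/dt = (-1.279834284−-1.754916490)/0.045246 = 10.499982
θ̈ = (θ̇'−θ̇)/dt = (-1.202749765−-0.573267461)/0.045246 = -13.912441
sinθ=-0.295298, cosθ=0.955405
F = (M+m)·ẍ + m·l·cosθ·θ̈ − m·l·sinθ·θ̇² = 10.502282 + -2.737905 − -0.019990 = 7.784366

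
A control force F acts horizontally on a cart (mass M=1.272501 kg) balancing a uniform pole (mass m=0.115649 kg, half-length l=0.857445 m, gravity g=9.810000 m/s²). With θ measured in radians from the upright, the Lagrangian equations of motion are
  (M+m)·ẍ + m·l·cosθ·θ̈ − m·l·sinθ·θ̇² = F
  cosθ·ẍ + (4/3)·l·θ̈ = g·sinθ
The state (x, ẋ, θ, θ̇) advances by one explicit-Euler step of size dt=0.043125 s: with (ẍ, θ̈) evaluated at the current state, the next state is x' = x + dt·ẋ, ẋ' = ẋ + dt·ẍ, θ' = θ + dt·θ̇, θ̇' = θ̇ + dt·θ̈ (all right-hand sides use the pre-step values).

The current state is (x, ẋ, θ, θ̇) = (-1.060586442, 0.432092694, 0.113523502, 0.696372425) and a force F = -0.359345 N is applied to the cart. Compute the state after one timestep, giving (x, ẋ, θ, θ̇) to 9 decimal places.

(-1.041952445, 0.417204834, 0.143554563, 0.751229382)

sinθ=0.113279818, cosθ=0.993563125
temp = (F + m·l·θ̇²·sinθ)/(M+m) = (-0.359345 + 0.005447332)/1.388150 = -0.254941950
θ̈ = (g·sinθ − cosθ·temp)/(l·(4/3 − m·cos²θ/(M+m))) = 1.272045373
ẍ = temp − m·l·θ̈·cosθ/(M+m) = -0.345225749
Euler: x'=-1.060586442+0.043125·0.432092694=-1.041952445, ẋ'=0.432092694+0.043125·-0.345225749=0.417204834
       θ'=0.113523502+0.043125·0.696372425=0.143554563, θ̇'=0.696372425+0.043125·1.272045373=0.751229382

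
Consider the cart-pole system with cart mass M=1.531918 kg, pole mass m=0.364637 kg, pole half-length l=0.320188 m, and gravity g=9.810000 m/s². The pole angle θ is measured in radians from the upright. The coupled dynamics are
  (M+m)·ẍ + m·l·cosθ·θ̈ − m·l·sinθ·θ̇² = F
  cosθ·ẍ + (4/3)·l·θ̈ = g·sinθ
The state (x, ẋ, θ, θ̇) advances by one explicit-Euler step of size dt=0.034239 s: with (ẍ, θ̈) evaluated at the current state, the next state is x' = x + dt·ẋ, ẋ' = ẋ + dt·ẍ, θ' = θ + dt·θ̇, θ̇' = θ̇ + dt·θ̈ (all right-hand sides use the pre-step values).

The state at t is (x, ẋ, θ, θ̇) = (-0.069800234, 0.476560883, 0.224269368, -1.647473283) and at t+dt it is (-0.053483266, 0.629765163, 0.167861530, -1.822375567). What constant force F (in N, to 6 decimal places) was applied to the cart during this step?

ẍ = (ẋ'−ẋ)/dt = (0.629765163−0.476560883)/0.034239 = 4.474555
θ̈ = (θ̇'−θ̇)/dt = (-1.822375567−-1.647473283)/0.034239 = -5.108277
sinθ=0.222394, cosθ=0.974957
F = (M+m)·ẍ + m·l·cosθ·θ̈ − m·l·sinθ·θ̇² = 8.486239 + -0.581468 − 0.070473 = 7.834298

F = 7.834298 N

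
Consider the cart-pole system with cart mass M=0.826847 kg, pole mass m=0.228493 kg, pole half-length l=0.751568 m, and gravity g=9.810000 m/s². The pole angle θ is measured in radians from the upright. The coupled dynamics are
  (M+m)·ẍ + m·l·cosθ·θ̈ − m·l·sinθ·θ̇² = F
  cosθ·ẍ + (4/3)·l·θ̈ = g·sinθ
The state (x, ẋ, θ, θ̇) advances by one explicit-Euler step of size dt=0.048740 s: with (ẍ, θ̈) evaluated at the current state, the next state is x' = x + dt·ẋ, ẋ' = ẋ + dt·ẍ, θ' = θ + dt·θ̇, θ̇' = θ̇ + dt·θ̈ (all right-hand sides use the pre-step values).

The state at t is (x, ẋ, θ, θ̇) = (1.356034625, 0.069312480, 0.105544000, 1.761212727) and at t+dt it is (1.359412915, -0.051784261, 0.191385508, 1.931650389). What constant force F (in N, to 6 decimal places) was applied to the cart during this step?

F = -2.080987 N

ẍ = (ẋ'−ẋ)/dt = (-0.051784261−0.069312480)/0.048740 = -2.484545
θ̈ = (θ̇'−θ̇)/dt = (1.931650389−1.761212727)/0.048740 = 3.496874
sinθ=0.105348, cosθ=0.994435
F = (M+m)·ẍ + m·l·cosθ·θ̈ − m·l·sinθ·θ̇² = -2.622040 + 0.597170 − 0.056117 = -2.080987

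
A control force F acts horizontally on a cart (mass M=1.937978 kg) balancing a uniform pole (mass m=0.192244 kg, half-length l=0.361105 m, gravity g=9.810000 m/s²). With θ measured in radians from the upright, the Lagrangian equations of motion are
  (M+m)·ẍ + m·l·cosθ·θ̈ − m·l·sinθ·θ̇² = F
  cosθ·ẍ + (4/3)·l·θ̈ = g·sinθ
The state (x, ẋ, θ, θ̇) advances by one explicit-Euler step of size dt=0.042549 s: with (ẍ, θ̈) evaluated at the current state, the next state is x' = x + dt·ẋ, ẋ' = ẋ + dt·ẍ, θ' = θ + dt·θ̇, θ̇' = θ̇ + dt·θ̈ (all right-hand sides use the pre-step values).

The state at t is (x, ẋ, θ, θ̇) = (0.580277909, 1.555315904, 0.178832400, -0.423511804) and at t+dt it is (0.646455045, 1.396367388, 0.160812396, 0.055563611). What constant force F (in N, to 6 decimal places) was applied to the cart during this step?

ẍ = (ẋ'−ẋ)/dt = (1.396367388−1.555315904)/0.042549 = -3.735658
θ̈ = (θ̇'−θ̇)/dt = (0.055563611−-0.423511804)/0.042549 = 11.259381
sinθ=0.177881, cosθ=0.984052
F = (M+m)·ẍ + m·l·cosθ·θ̈ − m·l·sinθ·θ̇² = -7.957781 + 0.769164 − 0.002215 = -7.190832

F = -7.190832 N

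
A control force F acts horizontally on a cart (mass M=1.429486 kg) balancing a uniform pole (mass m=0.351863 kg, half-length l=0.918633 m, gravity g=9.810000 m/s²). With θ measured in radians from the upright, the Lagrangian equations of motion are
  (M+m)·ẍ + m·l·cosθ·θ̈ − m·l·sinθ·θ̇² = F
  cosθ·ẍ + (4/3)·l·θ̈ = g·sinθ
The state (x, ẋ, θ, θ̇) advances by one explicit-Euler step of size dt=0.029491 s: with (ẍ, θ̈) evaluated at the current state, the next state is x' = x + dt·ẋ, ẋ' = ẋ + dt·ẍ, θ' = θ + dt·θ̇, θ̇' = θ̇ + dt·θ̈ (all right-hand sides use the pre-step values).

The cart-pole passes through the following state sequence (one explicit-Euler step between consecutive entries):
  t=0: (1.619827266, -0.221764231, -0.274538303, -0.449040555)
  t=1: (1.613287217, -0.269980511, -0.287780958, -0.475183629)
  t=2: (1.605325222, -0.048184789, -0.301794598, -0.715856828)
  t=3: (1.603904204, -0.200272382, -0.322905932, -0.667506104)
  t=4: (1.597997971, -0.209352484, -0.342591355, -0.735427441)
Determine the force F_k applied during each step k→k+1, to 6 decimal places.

F_0 = -3.170553 N
F_1 = 10.888480 N
F_2 = -8.631342 N
F_3 = -1.208735 N

step 0→1:
  ẍ = (ẋ'−ẋ)/dt = (-0.269980511−-0.221764231)/0.029491 = -1.634949
  θ̈ = (θ̇'−θ̇)/dt = (-0.475183629−-0.449040555)/0.029491 = -0.886476
  sinθ=-0.271103, cosθ=0.962550
  F = (M+m)·ẍ + m·l·cosθ·θ̈ − m·l·sinθ·θ̇² = -2.912415 + -0.275808 − -0.017669 = -3.170553
step 1→2:
  ẍ = (ẋ'−ẋ)/dt = (-0.048184789−-0.269980511)/0.029491 = 7.520794
  θ̈ = (θ̇'−θ̇)/dt = (-0.715856828−-0.475183629)/0.029491 = -8.160903
  sinθ=-0.283825, cosθ=0.958876
  F = (M+m)·ẍ + m·l·cosθ·θ̈ − m·l·sinθ·θ̇² = 13.397158 + -2.529393 − -0.020715 = 10.888480
step 2→3:
  ẍ = (ẋ'−ẋ)/dt = (-0.200272382−-0.048184789)/0.029491 = -5.157085
  θ̈ = (θ̇'−θ̇)/dt = (-0.667506104−-0.715856828)/0.029491 = 1.639508
  sinθ=-0.297234, cosθ=0.954805
  F = (M+m)·ẍ + m·l·cosθ·θ̈ − m·l·sinθ·θ̇² = -9.186568 + 0.505992 − -0.049234 = -8.631342
step 3→4:
  ẍ = (ẋ'−ẋ)/dt = (-0.209352484−-0.200272382)/0.029491 = -0.307894
  θ̈ = (θ̇'−θ̇)/dt = (-0.735427441−-0.667506104)/0.029491 = -2.303121
  sinθ=-0.317324, cosθ=0.948317
  F = (M+m)·ẍ + m·l·cosθ·θ̈ − m·l·sinθ·θ̇² = -0.548467 + -0.705970 − -0.045701 = -1.208735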